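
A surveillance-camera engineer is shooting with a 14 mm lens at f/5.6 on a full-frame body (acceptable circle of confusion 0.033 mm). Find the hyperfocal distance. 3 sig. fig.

1.07 m

Hyperfocal distance H = f²/(N·c) + f = 14²/(5.6 × 0.033) + 14 = 196/0.1848 + 14 ≈ 1074.6 mm ≈ 1.07 m.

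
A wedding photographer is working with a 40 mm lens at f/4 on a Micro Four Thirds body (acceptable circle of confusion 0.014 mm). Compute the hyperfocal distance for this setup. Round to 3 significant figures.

28.6 m

Hyperfocal distance H = f²/(N·c) + f = 40²/(4 × 0.014) + 40 = 1600/0.056 + 40 ≈ 28611.4 mm ≈ 28.6 m.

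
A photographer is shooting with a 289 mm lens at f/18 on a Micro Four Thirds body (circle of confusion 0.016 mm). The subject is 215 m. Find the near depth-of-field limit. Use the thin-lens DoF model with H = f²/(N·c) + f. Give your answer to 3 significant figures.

124 m

Hyperfocal distance H = f²/(N·c) + f = 289²/(18 × 0.016) + 289 = 83521/0.288 + 289 ≈ 290292.5 mm ≈ 290.3 m.
Near limit Dn = s·(H − f)/(H + s − 2f) = 215000 × (290292.5 − 289) / (290292.5 + 215000 − 2 × 289) = 215000 × 290003.5 / 504714.5 ≈ 123537 mm ≈ 124 m.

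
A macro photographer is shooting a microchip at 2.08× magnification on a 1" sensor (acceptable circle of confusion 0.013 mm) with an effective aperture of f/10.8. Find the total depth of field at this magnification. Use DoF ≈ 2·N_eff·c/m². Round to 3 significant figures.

0.0649 mm

At magnification m, DoF ≈ 2·N_eff·c/m² = 2 × 10.8 × 0.013 / 2.08² = 0.2808 / 4.326 ≈ 0.0649 mm.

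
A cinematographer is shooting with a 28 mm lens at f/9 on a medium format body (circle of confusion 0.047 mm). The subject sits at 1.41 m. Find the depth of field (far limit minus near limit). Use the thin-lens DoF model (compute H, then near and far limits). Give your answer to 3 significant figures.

4.74 m

Hyperfocal distance H = f²/(N·c) + f = 28²/(9 × 0.047) + 28 = 784/0.423 + 28 ≈ 1881.4 mm ≈ 1.881 m.
Near limit Dn = s·(H − f)/(H + s − 2f) = 1410 × (1881.4 − 28) / (1881.4 + 1410 − 2 × 28) = 1410 × 1853.4 / 3235.4 ≈ 807.7 mm.
Far limit Df = s·(H − f)/(H − s) = 1410 × (1881.4 − 28) / (1881.4 − 1410) = 1410 × 1853.4 / 471.4 ≈ 5543.4 mm.
Depth of field = Df − Dn = 5543.4 − 807.7 ≈ 4735.7 mm ≈ 4.74 m.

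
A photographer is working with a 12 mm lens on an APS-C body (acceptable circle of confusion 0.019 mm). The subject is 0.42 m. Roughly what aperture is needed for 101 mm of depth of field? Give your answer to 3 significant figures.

f/2.20

Write h = H − f = f²/(N·c). The thin-lens limits are Dn = s·h/(h + (s−f)) and Df = s·h/(h − (s−f)), so DoF = Df − Dn = 2·s·(s−f)·h / (h² − (s−f)²).
That is a quadratic in h: DoF·h² − 2·s·(s−f)·h − DoF·(s−f)² = 0 ⇒ h = (s−f)·(s + √(s² + DoF²)) / DoF = 408 × (420 + √(420² + 101²)) / 101 = 408 × (420 + 431.973) / 101 ≈ 3441.6 mm.
Then N = f²/(c·h) = 12² / (0.019 × 3441.6) = 144 / 65.391 ≈ 2.20.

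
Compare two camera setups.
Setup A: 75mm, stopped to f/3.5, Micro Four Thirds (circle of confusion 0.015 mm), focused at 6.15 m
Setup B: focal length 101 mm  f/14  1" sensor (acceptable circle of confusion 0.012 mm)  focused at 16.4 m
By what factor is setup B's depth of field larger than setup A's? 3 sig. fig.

Setup A: H = 75²/(3.5×0.015) + 75 ≈ 107217.9 mm; DoF = Df − Dn = 6519.67 − 5820.01 ≈ 699.66 mm.
Setup B: H = 101²/(14×0.012) + 101 ≈ 60821.2 mm; DoF = Df − Dn = 22417.5 − 12929.4 ≈ 9488.1 mm.
Ratio = 9488.1 / 699.66 ≈ 13.6.

13.6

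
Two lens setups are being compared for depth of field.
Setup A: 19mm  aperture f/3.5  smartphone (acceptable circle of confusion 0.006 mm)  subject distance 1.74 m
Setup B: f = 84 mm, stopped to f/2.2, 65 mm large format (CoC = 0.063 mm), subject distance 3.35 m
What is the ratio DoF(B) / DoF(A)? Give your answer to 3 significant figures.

Setup A: H = 19²/(3.5×0.006) + 19 ≈ 17209.5 mm; DoF = Df − Dn = 1933.58 − 1581.65 ≈ 351.93 mm.
Setup B: H = 84²/(2.2×0.063) + 84 ≈ 50993.1 mm; DoF = Df − Dn = 3579.65 − 3148.04 ≈ 431.61 mm.
Ratio = 431.61 / 351.93 ≈ 1.23.

1.23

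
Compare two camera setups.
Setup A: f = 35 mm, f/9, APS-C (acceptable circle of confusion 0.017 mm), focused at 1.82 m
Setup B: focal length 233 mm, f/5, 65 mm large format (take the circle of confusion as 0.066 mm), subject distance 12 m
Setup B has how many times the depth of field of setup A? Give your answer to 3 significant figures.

2.02

Setup A: H = 35²/(9×0.017) + 35 ≈ 8041.5 mm; DoF = Df − Dn = 2342.17 − 1488.21 ≈ 853.96 mm.
Setup B: H = 233²/(5×0.066) + 233 ≈ 164745.1 mm; DoF = Df − Dn = 12924.4 − 11199.0 ≈ 1725.4 mm.
Ratio = 1725.4 / 853.96 ≈ 2.02.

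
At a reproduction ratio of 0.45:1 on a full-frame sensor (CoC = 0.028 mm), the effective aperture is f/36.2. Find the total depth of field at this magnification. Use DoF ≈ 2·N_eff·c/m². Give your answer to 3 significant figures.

10.0 mm

At magnification m, DoF ≈ 2·N_eff·c/m² = 2 × 36.2 × 0.028 / 0.45² = 2.027 / 0.2025 ≈ 10 mm.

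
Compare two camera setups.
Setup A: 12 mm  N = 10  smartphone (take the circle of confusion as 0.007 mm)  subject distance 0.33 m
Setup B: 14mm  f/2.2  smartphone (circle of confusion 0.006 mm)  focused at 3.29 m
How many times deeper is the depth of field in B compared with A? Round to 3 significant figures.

Setup A: H = 12²/(10×0.007) + 12 ≈ 2069.1 mm; DoF = Df − Dn = 390.34 − 285.82 ≈ 104.52 mm.
Setup B: H = 14²/(2.2×0.006) + 14 ≈ 14862.5 mm; DoF = Df − Dn = 4221.4 − 2695.3 ≈ 1526.1 mm.
Ratio = 1526.1 / 104.52 ≈ 14.6.

14.6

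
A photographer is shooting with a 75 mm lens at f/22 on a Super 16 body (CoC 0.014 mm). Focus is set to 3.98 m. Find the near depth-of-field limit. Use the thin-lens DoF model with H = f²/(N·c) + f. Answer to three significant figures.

Hyperfocal distance H = f²/(N·c) + f = 75²/(22 × 0.014) + 75 = 5625/0.308 + 75 ≈ 18338.0 mm ≈ 18.34 m.
Near limit Dn = s·(H − f)/(H + s − 2f) = 3980 × (18338.0 − 75) / (18338.0 + 3980 − 2 × 75) = 3980 × 18263.0 / 22168.0 ≈ 3278.9 mm ≈ 3.28 m.

3.28 m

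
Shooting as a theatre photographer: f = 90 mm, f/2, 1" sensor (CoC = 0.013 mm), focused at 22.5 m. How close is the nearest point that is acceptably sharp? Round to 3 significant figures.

21.0 m

Hyperfocal distance H = f²/(N·c) + f = 90²/(2 × 0.013) + 90 = 8100/0.026 + 90 ≈ 311628.5 mm ≈ 311.6 m.
Near limit Dn = s·(H − f)/(H + s − 2f) = 22500 × (311628.5 − 90) / (311628.5 + 22500 − 2 × 90) = 22500 × 311538.5 / 333948.5 ≈ 20990 mm ≈ 21.0 m.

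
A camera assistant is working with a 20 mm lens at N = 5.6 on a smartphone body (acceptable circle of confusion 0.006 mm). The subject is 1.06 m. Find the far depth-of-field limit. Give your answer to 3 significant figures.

1.16 m

Hyperfocal distance H = f²/(N·c) + f = 20²/(5.6 × 0.006) + 20 = 400/0.0336 + 20 ≈ 11924.8 mm ≈ 11.92 m.
Far limit Df = s·(H − f)/(H − s) = 1060 × (11924.8 − 20) / (11924.8 − 1060) = 1060 × 11904.8 / 10864.8 ≈ 1161.5 mm ≈ 1.16 m.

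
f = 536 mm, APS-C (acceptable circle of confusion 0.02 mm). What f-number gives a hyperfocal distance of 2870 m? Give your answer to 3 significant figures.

Rearrange H = f²/(N·c) + f for N: N = f² / ((H − f)·c).
N = 536² / ((2870000 − 536) × 0.02) = 287296 / 57389 ≈ 5.01.

f/5.01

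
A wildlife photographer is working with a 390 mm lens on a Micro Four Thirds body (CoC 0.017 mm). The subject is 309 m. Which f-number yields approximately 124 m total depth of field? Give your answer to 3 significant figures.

f/5.60

Write h = H − f = f²/(N·c). The thin-lens limits are Dn = s·h/(h + (s−f)) and Df = s·h/(h − (s−f)), so DoF = Df − Dn = 2·s·(s−f)·h / (h² − (s−f)²).
That is a quadratic in h: DoF·h² − 2·s·(s−f)·h − DoF·(s−f)² = 0 ⇒ h = (s−f)·(s + √(s² + DoF²)) / DoF = 308610 × (309000 + √(309000² + 124000²)) / 124000 = 308610 × (309000 + 332952) / 124000 ≈ 1597684 mm.
Then N = f²/(c·h) = 390² / (0.017 × 1597684) = 152100 / 27161 ≈ 5.60.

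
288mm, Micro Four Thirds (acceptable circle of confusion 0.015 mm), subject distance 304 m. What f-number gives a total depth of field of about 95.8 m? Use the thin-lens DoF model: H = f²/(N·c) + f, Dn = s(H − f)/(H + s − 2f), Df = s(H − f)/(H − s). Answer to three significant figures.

Write h = H − f = f²/(N·c). The thin-lens limits are Dn = s·h/(h + (s−f)) and Df = s·h/(h − (s−f)), so DoF = Df − Dn = 2·s·(s−f)·h / (h² − (s−f)²).
That is a quadratic in h: DoF·h² − 2·s·(s−f)·h − DoF·(s−f)² = 0 ⇒ h = (s−f)·(s + √(s² + DoF²)) / DoF = 303712 × (304000 + √(304000² + 95800²)) / 95800 = 303712 × (304000 + 318738) / 95800 ≈ 1974247 mm.
Then N = f²/(c·h) = 288² / (0.015 × 1974247) = 82944 / 29614 ≈ 2.80.

f/2.80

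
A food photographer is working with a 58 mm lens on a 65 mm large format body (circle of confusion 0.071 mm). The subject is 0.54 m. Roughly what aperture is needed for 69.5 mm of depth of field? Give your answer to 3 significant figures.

Write h = H − f = f²/(N·c). The thin-lens limits are Dn = s·h/(h + (s−f)) and Df = s·h/(h − (s−f)), so DoF = Df − Dn = 2·s·(s−f)·h / (h² − (s−f)²).
That is a quadratic in h: DoF·h² − 2·s·(s−f)·h − DoF·(s−f)² = 0 ⇒ h = (s−f)·(s + √(s² + DoF²)) / DoF = 482 × (540 + √(540² + 69.5²)) / 69.5 = 482 × (540 + 544.454) / 69.5 ≈ 7521.0 mm.
Then N = f²/(c·h) = 58² / (0.071 × 7521.0) = 3364 / 533.99 ≈ 6.30.

f/6.30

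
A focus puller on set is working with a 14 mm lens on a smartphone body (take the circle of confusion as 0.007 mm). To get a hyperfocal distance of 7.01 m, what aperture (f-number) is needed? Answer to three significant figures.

f/4

Rearrange H = f²/(N·c) + f for N: N = f² / ((H − f)·c).
N = 14² / ((7010 − 14) × 0.007) = 196 / 48.97 ≈ 4.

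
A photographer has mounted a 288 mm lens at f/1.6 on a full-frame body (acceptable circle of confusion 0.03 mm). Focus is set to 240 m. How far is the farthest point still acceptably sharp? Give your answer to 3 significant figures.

279 m

Hyperfocal distance H = f²/(N·c) + f = 288²/(1.6 × 0.03) + 288 = 82944/0.048 + 288 ≈ 1728288.0 mm ≈ 1728 m.
Far limit Df = s·(H − f)/(H − s) = 240000 × (1728288.0 − 288) / (1728288.0 − 240000) = 240000 × 1728000.0 / 1488288.0 ≈ 278656 mm ≈ 279 m.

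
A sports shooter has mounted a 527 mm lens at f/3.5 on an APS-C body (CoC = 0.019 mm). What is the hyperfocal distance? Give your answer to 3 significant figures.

4180 m

Hyperfocal distance H = f²/(N·c) + f = 527²/(3.5 × 0.019) + 527 = 277729/0.0665 + 527 ≈ 4176902.9 mm ≈ 4180 m.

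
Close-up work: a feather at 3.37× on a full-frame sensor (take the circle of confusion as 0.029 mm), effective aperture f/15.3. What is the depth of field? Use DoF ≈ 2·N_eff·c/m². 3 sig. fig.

0.0781 mm

At magnification m, DoF ≈ 2·N_eff·c/m² = 2 × 15.3 × 0.029 / 3.37² = 0.8874 / 11.36 ≈ 0.0781 mm.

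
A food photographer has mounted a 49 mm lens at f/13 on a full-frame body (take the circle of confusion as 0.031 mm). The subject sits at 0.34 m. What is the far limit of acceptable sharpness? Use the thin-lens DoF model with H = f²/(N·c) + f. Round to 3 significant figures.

357 mm

Hyperfocal distance H = f²/(N·c) + f = 49²/(13 × 0.031) + 49 = 2401/0.403 + 49 ≈ 6006.8 mm ≈ 6.007 m.
Far limit Df = s·(H − f)/(H − s) = 340 × (6006.8 − 49) / (6006.8 − 340) = 340 × 5957.8 / 5666.8 ≈ 357.46 mm.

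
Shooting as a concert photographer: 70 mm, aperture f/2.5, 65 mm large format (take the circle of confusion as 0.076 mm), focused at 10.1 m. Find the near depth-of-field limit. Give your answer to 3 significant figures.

Hyperfocal distance H = f²/(N·c) + f = 70²/(2.5 × 0.076) + 70 = 4900/0.19 + 70 ≈ 25859.5 mm ≈ 25.86 m.
Near limit Dn = s·(H − f)/(H + s − 2f) = 10100 × (25859.5 − 70) / (25859.5 + 10100 − 2 × 70) = 10100 × 25789.5 / 35819.5 ≈ 7271.8 mm ≈ 7.27 m.

7.27 m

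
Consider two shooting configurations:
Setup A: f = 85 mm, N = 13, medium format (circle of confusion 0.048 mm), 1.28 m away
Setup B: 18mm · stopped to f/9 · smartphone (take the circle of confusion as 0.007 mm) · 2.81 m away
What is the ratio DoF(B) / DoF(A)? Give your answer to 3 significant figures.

Setup A: H = 85²/(13×0.048) + 85 ≈ 11663.5 mm; DoF = Df − Dn = 1427.31 − 1160.25 ≈ 267.06 mm.
Setup B: H = 18²/(9×0.007) + 18 ≈ 5160.9 mm; DoF = Df − Dn = 6147.3 − 1821.3 ≈ 4326.0 mm.
Ratio = 4326.0 / 267.06 ≈ 16.2.

16.2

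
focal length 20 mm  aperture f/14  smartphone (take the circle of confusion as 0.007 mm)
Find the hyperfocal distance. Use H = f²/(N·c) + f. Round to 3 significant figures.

Hyperfocal distance H = f²/(N·c) + f = 20²/(14 × 0.007) + 20 = 400/0.098 + 20 ≈ 4101.6 mm ≈ 4.10 m.

4.10 m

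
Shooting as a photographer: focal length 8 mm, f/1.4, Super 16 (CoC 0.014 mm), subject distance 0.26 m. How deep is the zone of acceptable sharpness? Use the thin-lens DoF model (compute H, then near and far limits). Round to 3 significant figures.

40.4 mm

Hyperfocal distance H = f²/(N·c) + f = 8²/(1.4 × 0.014) + 8 = 64/0.0196 + 8 ≈ 3273.3 mm ≈ 3.273 m.
Near limit Dn = s·(H − f)/(H + s − 2f) = 260 × (3273.3 − 8) / (3273.3 + 260 − 2 × 8) = 260 × 3265.3 / 3517.3 ≈ 241.372 mm.
Far limit Df = s·(H − f)/(H − s) = 260 × (3273.3 − 8) / (3273.3 − 260) = 260 × 3265.3 / 3013.3 ≈ 281.744 mm.
Depth of field = Df − Dn = 281.744 − 241.372 ≈ 40.372 mm.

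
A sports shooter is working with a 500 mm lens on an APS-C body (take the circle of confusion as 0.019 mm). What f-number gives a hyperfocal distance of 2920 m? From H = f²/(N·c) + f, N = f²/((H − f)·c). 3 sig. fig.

f/4.51

Rearrange H = f²/(N·c) + f for N: N = f² / ((H − f)·c).
N = 500² / ((2920000 − 500) × 0.019) = 250000 / 55470 ≈ 4.51.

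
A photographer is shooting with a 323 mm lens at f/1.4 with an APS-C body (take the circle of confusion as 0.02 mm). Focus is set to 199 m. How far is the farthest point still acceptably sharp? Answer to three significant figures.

Hyperfocal distance H = f²/(N·c) + f = 323²/(1.4 × 0.02) + 323 = 104329/0.028 + 323 ≈ 3726358.7 mm ≈ 3726 m.
Far limit Df = s·(H − f)/(H − s) = 199000 × (3726358.7 − 323) / (3726358.7 − 199000) = 199000 × 3726035.7 / 3527358.7 ≈ 210209 mm ≈ 210 m.

210 m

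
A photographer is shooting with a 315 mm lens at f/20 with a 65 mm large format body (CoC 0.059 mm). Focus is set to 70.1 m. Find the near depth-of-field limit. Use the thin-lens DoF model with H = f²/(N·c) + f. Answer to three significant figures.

Hyperfocal distance H = f²/(N·c) + f = 315²/(20 × 0.059) + 315 = 99225/1.18 + 315 ≈ 84404.0 mm ≈ 84.40 m.
Near limit Dn = s·(H − f)/(H + s − 2f) = 70100 × (84404.0 − 315) / (84404.0 + 70100 − 2 × 315) = 70100 × 84089.0 / 153874.0 ≈ 38308 mm ≈ 38.3 m.

38.3 m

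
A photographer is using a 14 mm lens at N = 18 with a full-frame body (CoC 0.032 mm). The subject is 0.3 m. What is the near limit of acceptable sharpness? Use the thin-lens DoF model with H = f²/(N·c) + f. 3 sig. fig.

163 mm

Hyperfocal distance H = f²/(N·c) + f = 14²/(18 × 0.032) + 14 = 196/0.576 + 14 ≈ 354.3 mm ≈ 0.354 m.
Near limit Dn = s·(H − f)/(H + s − 2f) = 300 × (354.3 − 14) / (354.3 + 300 − 2 × 14) = 300 × 340.3 / 626.3 ≈ 163.00 mm.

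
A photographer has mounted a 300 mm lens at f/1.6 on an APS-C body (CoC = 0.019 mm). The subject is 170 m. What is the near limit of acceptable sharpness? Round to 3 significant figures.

Hyperfocal distance H = f²/(N·c) + f = 300²/(1.6 × 0.019) + 300 = 90000/0.0304 + 300 ≈ 2960826.3 mm ≈ 2961 m.
Near limit Dn = s·(H − f)/(H + s − 2f) = 170000 × (2960826.3 − 300) / (2960826.3 + 170000 − 2 × 300) = 170000 × 2960526.3 / 3130226.3 ≈ 160784 mm ≈ 161 m.

161 m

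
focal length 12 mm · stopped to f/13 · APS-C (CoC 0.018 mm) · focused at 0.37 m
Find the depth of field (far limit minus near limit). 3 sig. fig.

Hyperfocal distance H = f²/(N·c) + f = 12²/(13 × 0.018) + 12 = 144/0.234 + 12 ≈ 627.4 mm ≈ 0.627 m.
Near limit Dn = s·(H − f)/(H + s − 2f) = 370 × (627.4 − 12) / (627.4 + 370 − 2 × 12) = 370 × 615.4 / 973.4 ≈ 233.92 mm.
Far limit Df = s·(H − f)/(H − s) = 370 × (627.4 − 12) / (627.4 − 370) = 370 × 615.4 / 257.4 ≈ 884.64 mm.
Depth of field = Df − Dn = 884.64 − 233.92 ≈ 650.72 mm ≈ 0.651 m.

0.651 m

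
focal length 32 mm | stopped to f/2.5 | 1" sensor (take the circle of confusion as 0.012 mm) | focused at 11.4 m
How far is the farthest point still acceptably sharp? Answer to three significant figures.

17.1 m

Hyperfocal distance H = f²/(N·c) + f = 32²/(2.5 × 0.012) + 32 = 1024/0.03 + 32 ≈ 34165.3 mm ≈ 34.17 m.
Far limit Df = s·(H − f)/(H − s) = 11400 × (34165.3 − 32) / (34165.3 − 11400) = 11400 × 34133.3 / 22765.3 ≈ 17093 mm ≈ 17.1 m.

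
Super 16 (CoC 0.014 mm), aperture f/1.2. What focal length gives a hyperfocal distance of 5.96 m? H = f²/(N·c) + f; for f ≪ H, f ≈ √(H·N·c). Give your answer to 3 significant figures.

From H = f²/(N·c) + f, with f ≪ H: f ≈ √(H·N·c) = √(5960 × 1.2 × 0.014) = √100.13 ≈ 10.01 mm.
The +f correction barely moves this — solving exactly, f² + N·c·f − N·c·H = 0 ⇒ f = (−N·c + √((N·c)² + 4·N·c·H))/2 = (−0.0168 + √400.51)/2 ≈ 9.9980 mm, so f ≈ 10.0 mm.

10.0 mm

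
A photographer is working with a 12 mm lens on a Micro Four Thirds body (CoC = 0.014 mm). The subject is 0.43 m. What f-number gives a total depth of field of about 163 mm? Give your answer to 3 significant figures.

f/4.51

Write h = H − f = f²/(N·c). The thin-lens limits are Dn = s·h/(h + (s−f)) and Df = s·h/(h − (s−f)), so DoF = Df − Dn = 2·s·(s−f)·h / (h² − (s−f)²).
That is a quadratic in h: DoF·h² − 2·s·(s−f)·h − DoF·(s−f)² = 0 ⇒ h = (s−f)·(s + √(s² + DoF²)) / DoF = 418 × (430 + √(430² + 163²)) / 163 = 418 × (430 + 459.858) / 163 ≈ 2282.0 mm.
Then N = f²/(c·h) = 12² / (0.014 × 2282.0) = 144 / 31.948 ≈ 4.51.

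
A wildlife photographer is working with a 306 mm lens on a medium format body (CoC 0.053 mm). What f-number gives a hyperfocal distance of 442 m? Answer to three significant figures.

Rearrange H = f²/(N·c) + f for N: N = f² / ((H − f)·c).
N = 306² / ((442000 − 306) × 0.053) = 93636 / 23410 ≈ 4.

f/4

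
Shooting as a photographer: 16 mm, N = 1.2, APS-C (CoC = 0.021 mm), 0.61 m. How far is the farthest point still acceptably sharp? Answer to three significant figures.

Hyperfocal distance H = f²/(N·c) + f = 16²/(1.2 × 0.021) + 16 = 256/0.0252 + 16 ≈ 10174.7 mm ≈ 10.17 m.
Far limit Df = s·(H − f)/(H − s) = 610 × (10174.7 − 16) / (10174.7 − 610) = 610 × 10158.7 / 9564.7 ≈ 647.88 mm ≈ 0.648 m.

0.648 m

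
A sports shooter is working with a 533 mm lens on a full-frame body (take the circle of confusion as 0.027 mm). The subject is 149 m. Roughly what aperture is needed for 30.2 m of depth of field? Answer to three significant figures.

f/7.11

Write h = H − f = f²/(N·c). The thin-lens limits are Dn = s·h/(h + (s−f)) and Df = s·h/(h − (s−f)), so DoF = Df − Dn = 2·s·(s−f)·h / (h² − (s−f)²).
That is a quadratic in h: DoF·h² − 2·s·(s−f)·h − DoF·(s−f)² = 0 ⇒ h = (s−f)·(s + √(s² + DoF²)) / DoF = 148467 × (149000 + √(149000² + 30200²)) / 30200 = 148467 × (149000 + 152030) / 30200 ≈ 1479900 mm.
Then N = f²/(c·h) = 533² / (0.027 × 1479900) = 284089 / 39957 ≈ 7.11.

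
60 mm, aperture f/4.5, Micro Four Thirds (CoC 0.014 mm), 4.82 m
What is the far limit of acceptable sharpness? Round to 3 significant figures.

5.26 m

Hyperfocal distance H = f²/(N·c) + f = 60²/(4.5 × 0.014) + 60 = 3600/0.063 + 60 ≈ 57202.9 mm ≈ 57.20 m.
Far limit Df = s·(H − f)/(H − s) = 4820 × (57202.9 − 60) / (57202.9 − 4820) = 4820 × 57142.9 / 52382.9 ≈ 5258.0 mm ≈ 5.26 m.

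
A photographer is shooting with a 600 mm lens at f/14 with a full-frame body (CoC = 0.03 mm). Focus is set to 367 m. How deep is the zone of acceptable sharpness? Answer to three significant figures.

384 m

Hyperfocal distance H = f²/(N·c) + f = 600²/(14 × 0.03) + 600 = 360000/0.42 + 600 ≈ 857742.9 mm ≈ 857.7 m.
Near limit Dn = s·(H − f)/(H + s − 2f) = 367000 × (857742.9 − 600) / (857742.9 + 367000 − 2 × 600) = 367000 × 857142.9 / 1223542.9 ≈ 257099 mm.
Far limit Df = s·(H − f)/(H − s) = 367000 × (857742.9 − 600) / (857742.9 − 367000) = 367000 × 857142.9 / 490742.9 ≈ 641011 mm.
Depth of field = Df − Dn = 641011 − 257099 ≈ 383912 mm ≈ 384 m.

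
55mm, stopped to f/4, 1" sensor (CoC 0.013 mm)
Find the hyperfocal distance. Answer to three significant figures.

Hyperfocal distance H = f²/(N·c) + f = 55²/(4 × 0.013) + 55 = 3025/0.052 + 55 ≈ 58228.1 mm ≈ 58.2 m.

58.2 m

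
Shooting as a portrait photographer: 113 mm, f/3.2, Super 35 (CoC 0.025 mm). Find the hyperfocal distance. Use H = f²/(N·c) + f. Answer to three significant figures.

160 m

Hyperfocal distance H = f²/(N·c) + f = 113²/(3.2 × 0.025) + 113 = 12769/0.08 + 113 ≈ 159725.5 mm ≈ 160 m.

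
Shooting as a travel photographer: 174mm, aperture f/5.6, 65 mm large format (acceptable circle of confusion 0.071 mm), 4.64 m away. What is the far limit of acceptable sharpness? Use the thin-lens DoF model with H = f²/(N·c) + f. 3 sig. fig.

4.93 m

Hyperfocal distance H = f²/(N·c) + f = 174²/(5.6 × 0.071) + 174 = 30276/0.3976 + 174 ≈ 76320.9 mm ≈ 76.32 m.
Far limit Df = s·(H − f)/(H − s) = 4640 × (76320.9 − 174) / (76320.9 − 4640) = 4640 × 76146.9 / 71680.9 ≈ 4929.1 mm ≈ 4.93 m.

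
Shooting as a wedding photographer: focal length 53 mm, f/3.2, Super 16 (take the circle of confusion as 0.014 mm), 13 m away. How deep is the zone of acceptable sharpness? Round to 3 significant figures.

5.61 m

Hyperfocal distance H = f²/(N·c) + f = 53²/(3.2 × 0.014) + 53 = 2809/0.0448 + 53 ≈ 62753.9 mm ≈ 62.75 m.
Near limit Dn = s·(H − f)/(H + s − 2f) = 13000 × (62753.9 − 53) / (62753.9 + 13000 − 2 × 53) = 13000 × 62700.9 / 75647.9 ≈ 10775.1 mm.
Far limit Df = s·(H − f)/(H − s) = 13000 × (62753.9 − 53) / (62753.9 − 13000) = 13000 × 62700.9 / 49753.9 ≈ 16382.9 mm.
Depth of field = Df − Dn = 16382.9 − 10775.1 ≈ 5607.8 mm ≈ 5.61 m.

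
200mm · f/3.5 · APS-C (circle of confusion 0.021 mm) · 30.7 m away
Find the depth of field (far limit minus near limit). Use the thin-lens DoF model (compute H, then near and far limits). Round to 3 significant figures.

3.45 m

Hyperfocal distance H = f²/(N·c) + f = 200²/(3.5 × 0.021) + 200 = 40000/0.0735 + 200 ≈ 544417.7 mm ≈ 544.4 m.
Near limit Dn = s·(H − f)/(H + s − 2f) = 30700 × (544417.7 − 200) / (544417.7 + 30700 − 2 × 200) = 30700 × 544217.7 / 574717.7 ≈ 29070.8 mm.
Far limit Df = s·(H − f)/(H − s) = 30700 × (544417.7 − 200) / (544417.7 − 30700) = 30700 × 544217.7 / 513717.7 ≈ 32522.7 mm.
Depth of field = Df − Dn = 32522.7 − 29070.8 ≈ 3451.9 mm ≈ 3.45 m.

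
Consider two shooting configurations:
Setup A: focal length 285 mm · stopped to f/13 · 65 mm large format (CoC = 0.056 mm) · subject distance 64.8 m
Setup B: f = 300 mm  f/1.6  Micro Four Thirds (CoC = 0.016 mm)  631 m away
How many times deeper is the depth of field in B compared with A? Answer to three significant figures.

Setup A: H = 285²/(13×0.056) + 285 ≈ 111857.8 mm; DoF = Df − Dn = 153639 − 41059 ≈ 112580 mm.
Setup B: H = 300²/(1.6×0.016) + 300 ≈ 3515925.0 mm; DoF = Df − Dn = 768949 − 535018 ≈ 233931 mm.
Ratio = 233931 / 112580 ≈ 2.08.

2.08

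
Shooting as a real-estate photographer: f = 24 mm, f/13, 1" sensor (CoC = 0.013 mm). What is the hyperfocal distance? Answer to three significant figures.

3.43 m

Hyperfocal distance H = f²/(N·c) + f = 24²/(13 × 0.013) + 24 = 576/0.169 + 24 ≈ 3432.3 mm ≈ 3.43 m.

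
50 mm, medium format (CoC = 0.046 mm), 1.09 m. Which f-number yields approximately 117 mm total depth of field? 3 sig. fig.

Write h = H − f = f²/(N·c). The thin-lens limits are Dn = s·h/(h + (s−f)) and Df = s·h/(h − (s−f)), so DoF = Df − Dn = 2·s·(s−f)·h / (h² − (s−f)²).
That is a quadratic in h: DoF·h² − 2·s·(s−f)·h − DoF·(s−f)² = 0 ⇒ h = (s−f)·(s + √(s² + DoF²)) / DoF = 1040 × (1090 + √(1090² + 117²)) / 117 = 1040 × (1090 + 1096.26) / 117 ≈ 19433 mm.
Then N = f²/(c·h) = 50² / (0.046 × 19433) = 2500 / 893.94 ≈ 2.80.

f/2.80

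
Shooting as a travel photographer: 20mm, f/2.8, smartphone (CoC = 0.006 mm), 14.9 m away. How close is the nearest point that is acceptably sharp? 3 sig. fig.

Hyperfocal distance H = f²/(N·c) + f = 20²/(2.8 × 0.006) + 20 = 400/0.0168 + 20 ≈ 23829.5 mm ≈ 23.83 m.
Near limit Dn = s·(H − f)/(H + s − 2f) = 14900 × (23829.5 − 20) / (23829.5 + 14900 − 2 × 20) = 14900 × 23809.5 / 38689.5 ≈ 9169.5 mm ≈ 9.17 m.

9.17 m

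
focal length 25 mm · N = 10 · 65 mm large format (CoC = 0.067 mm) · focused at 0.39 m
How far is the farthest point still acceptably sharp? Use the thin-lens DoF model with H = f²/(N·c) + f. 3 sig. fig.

Hyperfocal distance H = f²/(N·c) + f = 25²/(10 × 0.067) + 25 = 625/0.67 + 25 ≈ 957.8 mm ≈ 0.958 m.
Far limit Df = s·(H − f)/(H − s) = 390 × (957.8 − 25) / (957.8 − 390) = 390 × 932.8 / 567.8 ≈ 640.69 mm ≈ 0.641 m.

0.641 m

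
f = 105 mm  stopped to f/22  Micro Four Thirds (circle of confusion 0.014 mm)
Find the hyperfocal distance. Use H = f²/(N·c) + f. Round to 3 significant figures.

35.9 m

Hyperfocal distance H = f²/(N·c) + f = 105²/(22 × 0.014) + 105 = 11025/0.308 + 105 ≈ 35900.5 mm ≈ 35.9 m.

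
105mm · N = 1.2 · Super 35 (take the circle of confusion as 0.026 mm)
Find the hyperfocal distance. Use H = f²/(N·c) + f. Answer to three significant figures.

353 m

Hyperfocal distance H = f²/(N·c) + f = 105²/(1.2 × 0.026) + 105 = 11025/0.0312 + 105 ≈ 353470.4 mm ≈ 353 m.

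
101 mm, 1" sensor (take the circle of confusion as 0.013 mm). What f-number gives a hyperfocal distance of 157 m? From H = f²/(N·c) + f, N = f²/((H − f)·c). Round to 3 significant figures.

Rearrange H = f²/(N·c) + f for N: N = f² / ((H − f)·c).
N = 101² / ((157000 − 101) × 0.013) = 10201 / 2040 ≈ 5.

f/5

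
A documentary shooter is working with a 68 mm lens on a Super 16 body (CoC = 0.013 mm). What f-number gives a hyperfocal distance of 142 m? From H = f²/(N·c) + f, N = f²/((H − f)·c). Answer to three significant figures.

Rearrange H = f²/(N·c) + f for N: N = f² / ((H − f)·c).
N = 68² / ((142000 − 68) × 0.013) = 4624 / 1845 ≈ 2.51.

f/2.51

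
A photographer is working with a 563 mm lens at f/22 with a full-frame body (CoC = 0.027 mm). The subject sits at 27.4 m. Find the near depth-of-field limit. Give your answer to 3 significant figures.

Hyperfocal distance H = f²/(N·c) + f = 563²/(22 × 0.027) + 563 = 316969/0.594 + 563 ≈ 534180.8 mm ≈ 534.2 m.
Near limit Dn = s·(H − f)/(H + s − 2f) = 27400 × (534180.8 − 563) / (534180.8 + 27400 − 2 × 563) = 27400 × 533617.8 / 560454.8 ≈ 26088 mm ≈ 26.1 m.

26.1 m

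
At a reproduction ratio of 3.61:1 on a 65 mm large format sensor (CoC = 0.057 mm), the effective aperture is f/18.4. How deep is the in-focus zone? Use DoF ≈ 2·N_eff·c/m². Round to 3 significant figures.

At magnification m, DoF ≈ 2·N_eff·c/m² = 2 × 18.4 × 0.057 / 3.61² = 2.098 / 13.03 ≈ 0.161 mm.

0.161 mm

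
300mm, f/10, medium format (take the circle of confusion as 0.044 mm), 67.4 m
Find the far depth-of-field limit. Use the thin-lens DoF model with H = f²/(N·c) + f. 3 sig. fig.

Hyperfocal distance H = f²/(N·c) + f = 300²/(10 × 0.044) + 300 = 90000/0.44 + 300 ≈ 204845.5 mm ≈ 204.8 m.
Far limit Df = s·(H − f)/(H − s) = 67400 × (204845.5 − 300) / (204845.5 − 67400) = 67400 × 204545.5 / 137445.5 ≈ 100304 mm ≈ 100 m.

100 m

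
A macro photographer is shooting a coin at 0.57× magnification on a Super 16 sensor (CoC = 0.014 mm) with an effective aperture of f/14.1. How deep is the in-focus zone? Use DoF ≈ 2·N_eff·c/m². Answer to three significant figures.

1.22 mm

At magnification m, DoF ≈ 2·N_eff·c/m² = 2 × 14.1 × 0.014 / 0.57² = 0.3948 / 0.3249 ≈ 1.22 mm.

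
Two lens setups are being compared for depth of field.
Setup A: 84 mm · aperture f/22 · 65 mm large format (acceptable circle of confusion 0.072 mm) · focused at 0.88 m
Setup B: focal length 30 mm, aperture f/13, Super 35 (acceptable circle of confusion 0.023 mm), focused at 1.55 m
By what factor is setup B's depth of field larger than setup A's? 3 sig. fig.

6.47

Setup A: H = 84²/(22×0.072) + 84 ≈ 4538.5 mm; DoF = Df − Dn = 1071.46 − 746.59 ≈ 324.87 mm.
Setup B: H = 30²/(13×0.023) + 30 ≈ 3040.0 mm; DoF = Df − Dn = 3131.2 − 1029.9 ≈ 2101.3 mm.
Ratio = 2101.3 / 324.87 ≈ 6.47.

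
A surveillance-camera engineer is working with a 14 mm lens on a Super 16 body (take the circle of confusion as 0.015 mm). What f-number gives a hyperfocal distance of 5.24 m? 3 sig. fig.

Rearrange H = f²/(N·c) + f for N: N = f² / ((H − f)·c).
N = 14² / ((5240 − 14) × 0.015) = 196 / 78.39 ≈ 2.50.

f/2.50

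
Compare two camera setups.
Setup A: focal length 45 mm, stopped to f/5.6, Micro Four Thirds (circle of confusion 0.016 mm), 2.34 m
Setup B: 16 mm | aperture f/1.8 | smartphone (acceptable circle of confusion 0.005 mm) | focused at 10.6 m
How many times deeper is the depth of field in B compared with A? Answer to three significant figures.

Setup A: H = 45²/(5.6×0.016) + 45 ≈ 22645.4 mm; DoF = Df − Dn = 2604.48 − 2124.29 ≈ 480.19 mm.
Setup B: H = 16²/(1.8×0.005) + 16 ≈ 28460.4 mm; DoF = Df − Dn = 16881.5 − 7725.4 ≈ 9156.1 mm.
Ratio = 9156.1 / 480.19 ≈ 19.1.

19.1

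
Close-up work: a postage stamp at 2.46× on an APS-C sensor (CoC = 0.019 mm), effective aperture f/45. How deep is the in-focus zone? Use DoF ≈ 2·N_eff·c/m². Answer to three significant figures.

At magnification m, DoF ≈ 2·N_eff·c/m² = 2 × 45 × 0.019 / 2.46² = 1.71 / 6.052 ≈ 0.283 mm.

0.283 mm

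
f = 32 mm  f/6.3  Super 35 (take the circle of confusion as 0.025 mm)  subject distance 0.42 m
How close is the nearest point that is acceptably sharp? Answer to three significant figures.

396 mm

Hyperfocal distance H = f²/(N·c) + f = 32²/(6.3 × 0.025) + 32 = 1024/0.1575 + 32 ≈ 6533.6 mm ≈ 6.534 m.
Near limit Dn = s·(H − f)/(H + s − 2f) = 420 × (6533.6 − 32) / (6533.6 + 420 − 2 × 32) = 420 × 6501.6 / 6889.6 ≈ 396.35 mm.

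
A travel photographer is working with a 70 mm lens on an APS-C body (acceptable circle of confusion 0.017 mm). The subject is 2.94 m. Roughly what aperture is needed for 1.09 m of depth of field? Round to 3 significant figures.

Write h = H − f = f²/(N·c). The thin-lens limits are Dn = s·h/(h + (s−f)) and Df = s·h/(h − (s−f)), so DoF = Df − Dn = 2·s·(s−f)·h / (h² − (s−f)²).
That is a quadratic in h: DoF·h² − 2·s·(s−f)·h − DoF·(s−f)² = 0 ⇒ h = (s−f)·(s + √(s² + DoF²)) / DoF = 2870 × (2940 + √(2940² + 1090²)) / 1090 = 2870 × (2940 + 3135.55) / 1090 ≈ 15997 mm.
Then N = f²/(c·h) = 70² / (0.017 × 15997) = 4900 / 271.95 ≈ 18.

f/18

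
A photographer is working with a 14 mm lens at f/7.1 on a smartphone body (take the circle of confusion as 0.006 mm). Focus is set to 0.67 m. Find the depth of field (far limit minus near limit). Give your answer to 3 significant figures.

195 mm

Hyperfocal distance H = f²/(N·c) + f = 14²/(7.1 × 0.006) + 14 = 196/0.0426 + 14 ≈ 4614.9 mm ≈ 4.615 m.
Near limit Dn = s·(H − f)/(H + s − 2f) = 670 × (4614.9 − 14) / (4614.9 + 670 − 2 × 14) = 670 × 4600.9 / 5256.9 ≈ 586.39 mm.
Far limit Df = s·(H − f)/(H − s) = 670 × (4614.9 − 14) / (4614.9 − 670) = 670 × 4600.9 / 3944.9 ≈ 781.41 mm.
Depth of field = Df − Dn = 781.41 − 586.39 ≈ 195.02 mm.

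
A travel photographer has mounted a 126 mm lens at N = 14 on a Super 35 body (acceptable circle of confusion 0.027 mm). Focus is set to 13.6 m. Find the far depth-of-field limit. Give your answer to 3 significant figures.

20.0 m

Hyperfocal distance H = f²/(N·c) + f = 126²/(14 × 0.027) + 126 = 15876/0.378 + 126 ≈ 42126.0 mm ≈ 42.13 m.
Far limit Df = s·(H − f)/(H − s) = 13600 × (42126.0 − 126) / (42126.0 − 13600) = 13600 × 42000.0 / 28526.0 ≈ 20024 mm ≈ 20.0 m.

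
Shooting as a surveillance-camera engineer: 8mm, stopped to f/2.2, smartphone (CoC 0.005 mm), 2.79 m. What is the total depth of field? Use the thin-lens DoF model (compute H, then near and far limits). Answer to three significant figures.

Hyperfocal distance H = f²/(N·c) + f = 8²/(2.2 × 0.005) + 8 = 64/0.011 + 8 ≈ 5826.2 mm ≈ 5.826 m.
Near limit Dn = s·(H − f)/(H + s − 2f) = 2790 × (5826.2 − 8) / (5826.2 + 2790 − 2 × 8) = 2790 × 5818.2 / 8600.2 ≈ 1887.5 mm.
Far limit Df = s·(H − f)/(H − s) = 2790 × (5826.2 − 8) / (5826.2 − 2790) = 2790 × 5818.2 / 3036.2 ≈ 5346.4 mm.
Depth of field = Df − Dn = 5346.4 − 1887.5 ≈ 3458.9 mm ≈ 3.46 m.

3.46 m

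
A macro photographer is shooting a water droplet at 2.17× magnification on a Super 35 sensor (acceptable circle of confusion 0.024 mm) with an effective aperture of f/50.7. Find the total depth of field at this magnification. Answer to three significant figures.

At magnification m, DoF ≈ 2·N_eff·c/m² = 2 × 50.7 × 0.024 / 2.17² = 2.434 / 4.709 ≈ 0.517 mm.

0.517 mm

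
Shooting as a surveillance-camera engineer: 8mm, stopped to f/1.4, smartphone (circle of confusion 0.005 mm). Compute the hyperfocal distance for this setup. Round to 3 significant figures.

9.15 m

Hyperfocal distance H = f²/(N·c) + f = 8²/(1.4 × 0.005) + 8 = 64/0.007 + 8 ≈ 9150.9 mm ≈ 9.15 m.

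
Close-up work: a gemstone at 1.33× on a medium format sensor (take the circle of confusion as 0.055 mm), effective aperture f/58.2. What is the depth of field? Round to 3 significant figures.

At magnification m, DoF ≈ 2·N_eff·c/m² = 2 × 58.2 × 0.055 / 1.33² = 6.402 / 1.769 ≈ 3.62 mm.

3.62 mm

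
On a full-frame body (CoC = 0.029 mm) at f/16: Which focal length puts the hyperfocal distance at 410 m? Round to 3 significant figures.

436 mm

From H = f²/(N·c) + f, with f ≪ H: f ≈ √(H·N·c) = √(410000 × 16 × 0.029) = √190240 ≈ 436.2 mm.
The +f correction barely moves this — solving exactly, f² + N·c·f − N·c·H = 0 ⇒ f = (−N·c + √((N·c)² + 4·N·c·H))/2 = (−0.464 + √760960)/2 ≈ 435.93 mm, so f ≈ 436 mm.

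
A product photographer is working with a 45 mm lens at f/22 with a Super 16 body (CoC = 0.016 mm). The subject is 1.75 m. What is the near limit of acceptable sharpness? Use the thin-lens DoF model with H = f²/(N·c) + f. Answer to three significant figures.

1.35 m

Hyperfocal distance H = f²/(N·c) + f = 45²/(22 × 0.016) + 45 = 2025/0.352 + 45 ≈ 5797.8 mm ≈ 5.798 m.
Near limit Dn = s·(H − f)/(H + s − 2f) = 1750 × (5797.8 − 45) / (5797.8 + 1750 − 2 × 45) = 1750 × 5752.8 / 7457.8 ≈ 1349.9 mm ≈ 1.35 m.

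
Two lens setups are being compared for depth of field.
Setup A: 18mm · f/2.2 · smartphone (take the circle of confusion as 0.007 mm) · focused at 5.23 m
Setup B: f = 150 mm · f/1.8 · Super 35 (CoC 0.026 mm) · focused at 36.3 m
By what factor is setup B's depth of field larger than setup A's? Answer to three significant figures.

Setup A: H = 18²/(2.2×0.007) + 18 ≈ 21057.0 mm; DoF = Df − Dn = 6952.3 − 4191.6 ≈ 2760.7 mm.
Setup B: H = 150²/(1.8×0.026) + 150 ≈ 480919.2 mm; DoF = Df − Dn = 39251.4 − 33761.4 ≈ 5490.0 mm.
Ratio = 5490.0 / 2760.7 ≈ 1.99.

1.99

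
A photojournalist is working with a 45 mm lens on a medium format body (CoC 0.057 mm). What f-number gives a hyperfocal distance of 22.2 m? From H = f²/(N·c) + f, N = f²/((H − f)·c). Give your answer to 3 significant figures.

f/1.60

Rearrange H = f²/(N·c) + f for N: N = f² / ((H − f)·c).
N = 45² / ((22200 − 45) × 0.057) = 2025 / 1263 ≈ 1.60.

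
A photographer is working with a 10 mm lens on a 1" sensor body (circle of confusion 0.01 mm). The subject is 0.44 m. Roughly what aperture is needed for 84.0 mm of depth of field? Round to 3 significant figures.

f/2.20

Write h = H − f = f²/(N·c). The thin-lens limits are Dn = s·h/(h + (s−f)) and Df = s·h/(h − (s−f)), so DoF = Df − Dn = 2·s·(s−f)·h / (h² − (s−f)²).
That is a quadratic in h: DoF·h² − 2·s·(s−f)·h − DoF·(s−f)² = 0 ⇒ h = (s−f)·(s + √(s² + DoF²)) / DoF = 430 × (440 + √(440² + 84²)) / 84 = 430 × (440 + 447.946) / 84 ≈ 4545.4 mm.
Then N = f²/(c·h) = 10² / (0.01 × 4545.4) = 100 / 45.454 ≈ 2.20.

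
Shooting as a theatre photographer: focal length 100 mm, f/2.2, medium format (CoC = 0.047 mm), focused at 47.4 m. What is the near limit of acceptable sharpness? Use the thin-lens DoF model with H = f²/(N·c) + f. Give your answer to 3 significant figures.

Hyperfocal distance H = f²/(N·c) + f = 100²/(2.2 × 0.047) + 100 = 10000/0.1034 + 100 ≈ 96811.8 mm ≈ 96.81 m.
Near limit Dn = s·(H − f)/(H + s − 2f) = 47400 × (96811.8 − 100) / (96811.8 + 47400 − 2 × 100) = 47400 × 96711.8 / 144011.8 ≈ 31832 mm ≈ 31.8 m.

31.8 m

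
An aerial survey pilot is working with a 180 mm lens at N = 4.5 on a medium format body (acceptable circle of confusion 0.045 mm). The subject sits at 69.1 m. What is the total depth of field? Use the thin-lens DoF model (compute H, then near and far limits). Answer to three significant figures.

73.1 m

Hyperfocal distance H = f²/(N·c) + f = 180²/(4.5 × 0.045) + 180 = 32400/0.2025 + 180 ≈ 160180.0 mm ≈ 160.2 m.
Near limit Dn = s·(H − f)/(H + s − 2f) = 69100 × (160180.0 − 180) / (160180.0 + 69100 − 2 × 180) = 69100 × 160000.0 / 228920.0 ≈ 48296 mm.
Far limit Df = s·(H − f)/(H − s) = 69100 × (160180.0 − 180) / (160180.0 − 69100) = 69100 × 160000.0 / 91080.0 ≈ 121388 mm.
Depth of field = Df − Dn = 121388 − 48296 ≈ 73092 mm ≈ 73.1 m.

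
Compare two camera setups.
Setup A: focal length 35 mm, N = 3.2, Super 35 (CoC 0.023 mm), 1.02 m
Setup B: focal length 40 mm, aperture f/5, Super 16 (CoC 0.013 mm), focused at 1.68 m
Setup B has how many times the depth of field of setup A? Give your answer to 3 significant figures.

Setup A: H = 35²/(3.2×0.023) + 35 ≈ 16679.0 mm; DoF = Df − Dn = 1084.16 − 963.01 ≈ 121.15 mm.
Setup B: H = 40²/(5×0.013) + 40 ≈ 24655.4 mm; DoF = Df − Dn = 1799.92 − 1575.06 ≈ 224.86 mm.
Ratio = 224.86 / 121.15 ≈ 1.86.

1.86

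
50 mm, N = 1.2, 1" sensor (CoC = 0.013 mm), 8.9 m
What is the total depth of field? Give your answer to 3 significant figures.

0.986 m

Hyperfocal distance H = f²/(N·c) + f = 50²/(1.2 × 0.013) + 50 = 2500/0.0156 + 50 ≈ 160306.4 mm ≈ 160.3 m.
Near limit Dn = s·(H − f)/(H + s − 2f) = 8900 × (160306.4 − 50) / (160306.4 + 8900 − 2 × 50) = 8900 × 160256.4 / 169106.4 ≈ 8434.23 mm.
Far limit Df = s·(H − f)/(H − s) = 8900 × (160306.4 − 50) / (160306.4 − 8900) = 8900 × 160256.4 / 151406.4 ≈ 9420.22 mm.
Depth of field = Df − Dn = 9420.22 − 8434.23 ≈ 985.99 mm ≈ 0.986 m.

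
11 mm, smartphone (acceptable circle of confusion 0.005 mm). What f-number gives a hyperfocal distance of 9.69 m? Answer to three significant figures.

f/2.50

Rearrange H = f²/(N·c) + f for N: N = f² / ((H − f)·c).
N = 11² / ((9690 − 11) × 0.005) = 121 / 48.40 ≈ 2.50.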